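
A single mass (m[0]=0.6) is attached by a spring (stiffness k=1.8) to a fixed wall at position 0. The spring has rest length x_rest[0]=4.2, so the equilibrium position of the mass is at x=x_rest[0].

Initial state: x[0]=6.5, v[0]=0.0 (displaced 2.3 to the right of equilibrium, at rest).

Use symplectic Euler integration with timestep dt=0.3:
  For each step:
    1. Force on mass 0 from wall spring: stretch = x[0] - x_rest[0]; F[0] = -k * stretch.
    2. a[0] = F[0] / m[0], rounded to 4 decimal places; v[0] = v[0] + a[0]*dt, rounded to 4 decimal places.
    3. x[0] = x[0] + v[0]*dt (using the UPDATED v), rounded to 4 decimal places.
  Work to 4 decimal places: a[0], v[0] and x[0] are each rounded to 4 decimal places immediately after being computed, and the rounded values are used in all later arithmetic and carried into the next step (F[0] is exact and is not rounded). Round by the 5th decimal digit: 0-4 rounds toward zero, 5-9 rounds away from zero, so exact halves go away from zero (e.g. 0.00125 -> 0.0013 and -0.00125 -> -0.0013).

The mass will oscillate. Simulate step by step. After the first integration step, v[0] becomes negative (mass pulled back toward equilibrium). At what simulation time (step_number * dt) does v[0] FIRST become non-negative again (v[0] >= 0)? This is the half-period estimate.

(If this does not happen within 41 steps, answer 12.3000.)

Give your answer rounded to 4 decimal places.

Step 0: x=[6.5000] v=[0.0000]
Step 1: x=[5.8790] v=[-2.0700]
Step 2: x=[4.8047] v=[-3.5811]
Step 3: x=[3.5671] v=[-4.1253]
Step 4: x=[2.5004] v=[-3.5557]
Step 5: x=[1.8926] v=[-2.0261]
Step 6: x=[1.9078] v=[0.0506]
First v>=0 after going negative at step 6, time=1.8000

Answer: 1.8000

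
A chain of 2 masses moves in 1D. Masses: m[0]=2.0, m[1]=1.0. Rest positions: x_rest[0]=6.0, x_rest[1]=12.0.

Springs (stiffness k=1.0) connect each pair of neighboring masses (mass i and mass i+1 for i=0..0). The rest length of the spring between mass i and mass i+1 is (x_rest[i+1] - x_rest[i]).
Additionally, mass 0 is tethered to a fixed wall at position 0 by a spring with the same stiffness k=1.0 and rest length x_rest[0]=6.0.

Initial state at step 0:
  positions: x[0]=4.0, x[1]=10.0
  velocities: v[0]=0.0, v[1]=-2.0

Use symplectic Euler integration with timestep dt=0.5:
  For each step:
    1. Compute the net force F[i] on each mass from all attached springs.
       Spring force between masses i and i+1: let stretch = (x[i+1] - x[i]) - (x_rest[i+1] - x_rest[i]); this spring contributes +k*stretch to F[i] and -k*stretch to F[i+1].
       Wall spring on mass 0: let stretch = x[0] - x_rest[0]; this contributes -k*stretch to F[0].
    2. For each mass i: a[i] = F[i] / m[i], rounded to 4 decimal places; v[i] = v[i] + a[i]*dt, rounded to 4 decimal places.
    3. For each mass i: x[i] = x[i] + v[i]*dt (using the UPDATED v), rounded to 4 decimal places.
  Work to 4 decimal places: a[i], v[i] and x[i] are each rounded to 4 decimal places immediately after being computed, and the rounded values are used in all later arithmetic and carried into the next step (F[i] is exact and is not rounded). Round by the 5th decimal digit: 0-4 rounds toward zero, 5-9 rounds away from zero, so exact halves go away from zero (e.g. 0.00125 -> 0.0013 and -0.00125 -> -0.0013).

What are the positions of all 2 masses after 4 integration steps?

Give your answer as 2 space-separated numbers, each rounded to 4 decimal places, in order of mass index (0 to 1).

Step 0: x=[4.0000 10.0000] v=[0.0000 -2.0000]
Step 1: x=[4.2500 9.0000] v=[0.5000 -2.0000]
Step 2: x=[4.5625 8.3125] v=[0.6250 -1.3750]
Step 3: x=[4.7735 8.1875] v=[0.4219 -0.2500]
Step 4: x=[4.8145 8.7090] v=[0.0820 1.0430]

Answer: 4.8145 8.7090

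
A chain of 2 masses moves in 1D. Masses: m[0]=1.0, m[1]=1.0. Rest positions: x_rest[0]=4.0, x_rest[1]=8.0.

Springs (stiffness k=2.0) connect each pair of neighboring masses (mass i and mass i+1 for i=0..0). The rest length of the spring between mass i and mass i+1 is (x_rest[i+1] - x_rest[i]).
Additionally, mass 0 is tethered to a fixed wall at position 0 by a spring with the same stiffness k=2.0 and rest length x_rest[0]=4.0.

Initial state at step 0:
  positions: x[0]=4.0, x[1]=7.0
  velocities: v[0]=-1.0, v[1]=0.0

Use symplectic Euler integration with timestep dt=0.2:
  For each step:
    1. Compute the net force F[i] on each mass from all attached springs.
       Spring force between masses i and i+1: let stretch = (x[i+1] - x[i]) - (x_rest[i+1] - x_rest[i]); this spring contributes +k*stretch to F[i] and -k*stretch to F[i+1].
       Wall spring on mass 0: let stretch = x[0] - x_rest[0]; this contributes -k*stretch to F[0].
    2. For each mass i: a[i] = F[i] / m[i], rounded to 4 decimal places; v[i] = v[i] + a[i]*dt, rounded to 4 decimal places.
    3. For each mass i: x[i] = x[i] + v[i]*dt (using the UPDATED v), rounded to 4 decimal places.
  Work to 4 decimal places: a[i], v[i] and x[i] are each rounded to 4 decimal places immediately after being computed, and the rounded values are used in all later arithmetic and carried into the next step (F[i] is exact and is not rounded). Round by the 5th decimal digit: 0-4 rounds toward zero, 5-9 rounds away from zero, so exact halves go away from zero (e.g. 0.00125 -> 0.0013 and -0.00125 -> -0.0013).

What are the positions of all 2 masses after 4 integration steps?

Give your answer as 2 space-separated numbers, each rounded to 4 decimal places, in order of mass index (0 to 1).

Step 0: x=[4.0000 7.0000] v=[-1.0000 0.0000]
Step 1: x=[3.7200 7.0800] v=[-1.4000 0.4000]
Step 2: x=[3.4112 7.2112] v=[-1.5440 0.6560]
Step 3: x=[3.1335 7.3584] v=[-1.3885 0.7360]
Step 4: x=[2.9431 7.4876] v=[-0.9519 0.6460]

Answer: 2.9431 7.4876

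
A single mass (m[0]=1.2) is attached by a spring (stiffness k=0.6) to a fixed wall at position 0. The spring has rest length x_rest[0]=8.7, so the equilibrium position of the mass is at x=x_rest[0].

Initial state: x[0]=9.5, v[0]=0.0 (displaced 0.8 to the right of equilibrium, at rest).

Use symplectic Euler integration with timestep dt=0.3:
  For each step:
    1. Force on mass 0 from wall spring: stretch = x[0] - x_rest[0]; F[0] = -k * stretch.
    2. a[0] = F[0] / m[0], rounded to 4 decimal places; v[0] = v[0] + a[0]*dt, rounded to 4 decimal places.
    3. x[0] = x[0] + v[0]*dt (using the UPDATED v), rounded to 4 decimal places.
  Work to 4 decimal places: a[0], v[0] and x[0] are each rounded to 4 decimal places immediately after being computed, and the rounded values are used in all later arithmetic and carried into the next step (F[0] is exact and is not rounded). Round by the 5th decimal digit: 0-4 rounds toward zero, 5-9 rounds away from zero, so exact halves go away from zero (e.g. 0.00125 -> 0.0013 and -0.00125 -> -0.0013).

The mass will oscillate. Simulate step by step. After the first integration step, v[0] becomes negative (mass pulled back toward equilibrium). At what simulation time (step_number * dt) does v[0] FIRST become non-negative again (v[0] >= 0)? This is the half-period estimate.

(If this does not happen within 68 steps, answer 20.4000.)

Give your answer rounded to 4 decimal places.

Answer: 4.5000

Derivation:
Step 0: x=[9.5000] v=[0.0000]
Step 1: x=[9.4640] v=[-0.1200]
Step 2: x=[9.3936] v=[-0.2346]
Step 3: x=[9.2920] v=[-0.3386]
Step 4: x=[9.1638] v=[-0.4274]
Step 5: x=[9.0147] v=[-0.4970]
Step 6: x=[8.8514] v=[-0.5442]
Step 7: x=[8.6813] v=[-0.5669]
Step 8: x=[8.5121] v=[-0.5641]
Step 9: x=[8.3513] v=[-0.5359]
Step 10: x=[8.2062] v=[-0.4836]
Step 11: x=[8.0834] v=[-0.4095]
Step 12: x=[7.9883] v=[-0.3170]
Step 13: x=[7.9252] v=[-0.2102]
Step 14: x=[7.8970] v=[-0.0940]
Step 15: x=[7.9050] v=[0.0265]
First v>=0 after going negative at step 15, time=4.5000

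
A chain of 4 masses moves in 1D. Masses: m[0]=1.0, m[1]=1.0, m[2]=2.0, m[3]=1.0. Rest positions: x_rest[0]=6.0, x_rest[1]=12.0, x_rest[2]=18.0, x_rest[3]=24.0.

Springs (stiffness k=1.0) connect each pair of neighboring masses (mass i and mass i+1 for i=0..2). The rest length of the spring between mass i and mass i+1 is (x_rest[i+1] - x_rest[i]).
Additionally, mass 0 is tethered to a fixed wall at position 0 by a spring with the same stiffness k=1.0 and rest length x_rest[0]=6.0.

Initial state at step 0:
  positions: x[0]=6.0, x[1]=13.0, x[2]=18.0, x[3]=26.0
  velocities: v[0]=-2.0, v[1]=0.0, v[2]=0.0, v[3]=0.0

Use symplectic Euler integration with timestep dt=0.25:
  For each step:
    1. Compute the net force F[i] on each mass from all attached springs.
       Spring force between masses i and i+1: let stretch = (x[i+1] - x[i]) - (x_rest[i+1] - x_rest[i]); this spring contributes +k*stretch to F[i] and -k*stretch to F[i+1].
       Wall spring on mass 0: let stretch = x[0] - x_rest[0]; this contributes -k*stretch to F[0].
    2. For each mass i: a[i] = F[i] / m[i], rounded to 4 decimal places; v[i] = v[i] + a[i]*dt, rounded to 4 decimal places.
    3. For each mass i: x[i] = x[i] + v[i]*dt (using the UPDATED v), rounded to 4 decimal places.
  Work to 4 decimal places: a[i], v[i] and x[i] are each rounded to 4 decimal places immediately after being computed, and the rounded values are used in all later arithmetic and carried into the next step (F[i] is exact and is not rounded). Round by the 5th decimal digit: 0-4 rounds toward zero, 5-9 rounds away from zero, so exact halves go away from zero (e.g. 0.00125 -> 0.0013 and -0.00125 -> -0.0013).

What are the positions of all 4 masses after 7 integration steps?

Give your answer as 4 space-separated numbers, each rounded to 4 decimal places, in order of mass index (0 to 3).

Answer: 5.3679 10.8514 19.1958 23.8944

Derivation:
Step 0: x=[6.0000 13.0000 18.0000 26.0000] v=[-2.0000 0.0000 0.0000 0.0000]
Step 1: x=[5.5625 12.8750 18.0938 25.8750] v=[-1.7500 -0.5000 0.3750 -0.5000]
Step 2: x=[5.2344 12.6192 18.2676 25.6387] v=[-1.3125 -1.0234 0.6953 -0.9453]
Step 3: x=[5.0407 12.2548 18.4953 25.3167] v=[-0.7749 -1.4575 0.9107 -1.2881]
Step 4: x=[4.9828 11.8296 18.7411 24.9433] v=[-0.2316 -1.7009 0.9833 -1.4935]
Step 5: x=[5.0414 11.4084 18.9648 24.5573] v=[0.2344 -1.6847 0.8946 -1.5441]
Step 6: x=[5.1829 11.0616 19.1271 24.1968] v=[0.5658 -1.3874 0.6491 -1.4422]
Step 7: x=[5.3679 10.8514 19.1958 23.8944] v=[0.7398 -0.8407 0.2746 -1.2096]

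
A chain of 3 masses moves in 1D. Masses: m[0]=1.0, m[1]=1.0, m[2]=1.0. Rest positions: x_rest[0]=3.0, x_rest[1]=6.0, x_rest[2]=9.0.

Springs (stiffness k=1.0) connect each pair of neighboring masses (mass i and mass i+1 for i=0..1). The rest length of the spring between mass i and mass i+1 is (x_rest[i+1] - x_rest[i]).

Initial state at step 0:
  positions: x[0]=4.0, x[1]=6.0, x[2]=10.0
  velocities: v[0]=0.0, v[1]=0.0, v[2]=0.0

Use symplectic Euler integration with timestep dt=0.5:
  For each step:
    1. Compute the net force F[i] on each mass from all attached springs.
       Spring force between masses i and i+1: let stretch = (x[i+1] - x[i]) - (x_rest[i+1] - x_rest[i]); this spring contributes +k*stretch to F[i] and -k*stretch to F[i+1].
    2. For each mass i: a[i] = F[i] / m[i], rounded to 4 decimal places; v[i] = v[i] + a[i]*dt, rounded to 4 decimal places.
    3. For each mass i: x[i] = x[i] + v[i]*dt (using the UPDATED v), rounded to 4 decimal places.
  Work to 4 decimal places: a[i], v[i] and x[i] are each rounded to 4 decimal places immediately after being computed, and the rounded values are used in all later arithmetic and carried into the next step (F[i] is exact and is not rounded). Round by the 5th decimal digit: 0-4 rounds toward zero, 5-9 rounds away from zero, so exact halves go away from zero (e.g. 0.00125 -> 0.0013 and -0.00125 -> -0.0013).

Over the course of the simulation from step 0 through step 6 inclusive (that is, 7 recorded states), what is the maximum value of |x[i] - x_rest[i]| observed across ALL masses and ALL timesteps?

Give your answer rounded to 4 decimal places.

Answer: 1.4063

Derivation:
Step 0: x=[4.0000 6.0000 10.0000] v=[0.0000 0.0000 0.0000]
Step 1: x=[3.7500 6.5000 9.7500] v=[-0.5000 1.0000 -0.5000]
Step 2: x=[3.4375 7.1250 9.4375] v=[-0.6250 1.2500 -0.6250]
Step 3: x=[3.2969 7.4063 9.2969] v=[-0.2813 0.5625 -0.2813]
Step 4: x=[3.4336 7.1329 9.4336] v=[0.2734 -0.5469 0.2734]
Step 5: x=[3.7452 6.5098 9.7452] v=[0.6231 -1.2462 0.6231]
Step 6: x=[3.9979 6.0044 9.9979] v=[0.5054 -1.0108 0.5054]
Max displacement = 1.4063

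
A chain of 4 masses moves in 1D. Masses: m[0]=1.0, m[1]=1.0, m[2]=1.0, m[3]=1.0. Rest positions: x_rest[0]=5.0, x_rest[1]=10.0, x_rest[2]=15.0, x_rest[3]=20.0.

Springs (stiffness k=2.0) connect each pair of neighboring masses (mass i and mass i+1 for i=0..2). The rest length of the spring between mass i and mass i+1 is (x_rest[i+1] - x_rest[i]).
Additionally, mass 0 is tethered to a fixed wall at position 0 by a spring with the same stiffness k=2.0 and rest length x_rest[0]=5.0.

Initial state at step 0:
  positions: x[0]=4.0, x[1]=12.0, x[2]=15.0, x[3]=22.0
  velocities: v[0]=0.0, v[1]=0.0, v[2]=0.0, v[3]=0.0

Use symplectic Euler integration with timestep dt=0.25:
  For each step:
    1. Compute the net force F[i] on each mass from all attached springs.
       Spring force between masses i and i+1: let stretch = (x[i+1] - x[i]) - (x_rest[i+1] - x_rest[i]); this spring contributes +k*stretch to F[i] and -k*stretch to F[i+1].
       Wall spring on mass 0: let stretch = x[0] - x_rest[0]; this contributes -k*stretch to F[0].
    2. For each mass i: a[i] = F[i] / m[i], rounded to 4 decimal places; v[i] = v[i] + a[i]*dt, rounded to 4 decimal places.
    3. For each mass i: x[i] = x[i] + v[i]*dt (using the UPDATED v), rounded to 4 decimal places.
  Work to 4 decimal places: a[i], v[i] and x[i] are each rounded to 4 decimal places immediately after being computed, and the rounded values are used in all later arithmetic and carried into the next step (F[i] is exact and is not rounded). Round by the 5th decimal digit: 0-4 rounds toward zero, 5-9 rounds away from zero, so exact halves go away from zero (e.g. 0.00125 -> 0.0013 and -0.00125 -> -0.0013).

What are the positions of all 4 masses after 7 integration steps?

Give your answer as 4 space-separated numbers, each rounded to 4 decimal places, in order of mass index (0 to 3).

Answer: 5.3086 11.3210 15.1096 20.7265

Derivation:
Step 0: x=[4.0000 12.0000 15.0000 22.0000] v=[0.0000 0.0000 0.0000 0.0000]
Step 1: x=[4.5000 11.3750 15.5000 21.7500] v=[2.0000 -2.5000 2.0000 -1.0000]
Step 2: x=[5.2969 10.4063 16.2656 21.3438] v=[3.1875 -3.8750 3.0625 -1.6250]
Step 3: x=[6.0704 9.5313 16.9336 20.9278] v=[3.0938 -3.5001 2.6720 -1.6641]
Step 4: x=[6.5177 9.1490 17.1756 20.6375] v=[1.7891 -1.5294 0.9680 -1.1612]
Step 5: x=[6.4792 9.4411 16.8470 20.5395] v=[-0.1541 1.1683 -1.3144 -0.3922]
Step 6: x=[6.0010 10.2887 16.0542 20.6049] v=[-1.9128 3.3903 -3.1711 0.2616]
Step 7: x=[5.3086 11.3210 15.1096 20.7265] v=[-2.7695 4.1292 -3.7785 0.4863]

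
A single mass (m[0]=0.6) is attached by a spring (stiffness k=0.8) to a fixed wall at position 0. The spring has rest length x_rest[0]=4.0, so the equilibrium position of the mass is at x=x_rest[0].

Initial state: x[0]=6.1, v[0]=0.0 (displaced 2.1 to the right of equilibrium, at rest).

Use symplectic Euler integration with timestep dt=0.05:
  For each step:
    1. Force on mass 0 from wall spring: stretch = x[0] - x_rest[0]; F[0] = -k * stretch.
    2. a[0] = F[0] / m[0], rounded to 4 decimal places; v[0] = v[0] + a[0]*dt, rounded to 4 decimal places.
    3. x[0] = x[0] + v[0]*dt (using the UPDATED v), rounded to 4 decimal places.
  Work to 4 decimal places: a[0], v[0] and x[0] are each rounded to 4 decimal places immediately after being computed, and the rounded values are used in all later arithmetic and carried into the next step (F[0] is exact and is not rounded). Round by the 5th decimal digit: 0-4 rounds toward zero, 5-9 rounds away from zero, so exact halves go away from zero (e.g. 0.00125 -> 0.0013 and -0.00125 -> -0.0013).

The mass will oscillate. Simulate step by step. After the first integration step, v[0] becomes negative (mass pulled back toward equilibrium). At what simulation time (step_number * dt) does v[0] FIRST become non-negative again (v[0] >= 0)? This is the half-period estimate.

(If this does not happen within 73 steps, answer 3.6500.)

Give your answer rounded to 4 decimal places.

Answer: 2.7500

Derivation:
Step 0: x=[6.1000] v=[0.0000]
Step 1: x=[6.0930] v=[-0.1400]
Step 2: x=[6.0790] v=[-0.2795]
Step 3: x=[6.0581] v=[-0.4181]
Step 4: x=[6.0303] v=[-0.5553]
Step 5: x=[5.9958] v=[-0.6907]
Step 6: x=[5.9546] v=[-0.8238]
Step 7: x=[5.9069] v=[-0.9541]
Step 8: x=[5.8528] v=[-1.0812]
Step 9: x=[5.7926] v=[-1.2047]
Step 10: x=[5.7264] v=[-1.3242]
Step 11: x=[5.6544] v=[-1.4393]
Step 12: x=[5.5769] v=[-1.5496]
Step 13: x=[5.4942] v=[-1.6547]
Step 14: x=[5.4065] v=[-1.7543]
Step 15: x=[5.3141] v=[-1.8481]
Step 16: x=[5.2173] v=[-1.9357]
Step 17: x=[5.1165] v=[-2.0169]
Step 18: x=[5.0119] v=[-2.0913]
Step 19: x=[4.9040] v=[-2.1588]
Step 20: x=[4.7930] v=[-2.2191]
Step 21: x=[4.6794] v=[-2.2720]
Step 22: x=[4.5635] v=[-2.3173]
Step 23: x=[4.4458] v=[-2.3549]
Step 24: x=[4.3266] v=[-2.3846]
Step 25: x=[4.2063] v=[-2.4064]
Step 26: x=[4.0853] v=[-2.4202]
Step 27: x=[3.9640] v=[-2.4259]
Step 28: x=[3.8428] v=[-2.4235]
Step 29: x=[3.7222] v=[-2.4130]
Step 30: x=[3.6025] v=[-2.3945]
Step 31: x=[3.4841] v=[-2.3680]
Step 32: x=[3.3674] v=[-2.3336]
Step 33: x=[3.2528] v=[-2.2914]
Step 34: x=[3.1407] v=[-2.2416]
Step 35: x=[3.0315] v=[-2.1843]
Step 36: x=[2.9255] v=[-2.1197]
Step 37: x=[2.8231] v=[-2.0481]
Step 38: x=[2.7246] v=[-1.9696]
Step 39: x=[2.6304] v=[-1.8846]
Step 40: x=[2.5407] v=[-1.7933]
Step 41: x=[2.4559] v=[-1.6960]
Step 42: x=[2.3762] v=[-1.5931]
Step 43: x=[2.3020] v=[-1.4848]
Step 44: x=[2.2334] v=[-1.3716]
Step 45: x=[2.1707] v=[-1.2538]
Step 46: x=[2.1141] v=[-1.1318]
Step 47: x=[2.0638] v=[-1.0061]
Step 48: x=[2.0200] v=[-0.8770]
Step 49: x=[1.9828] v=[-0.7450]
Step 50: x=[1.9523] v=[-0.6105]
Step 51: x=[1.9286] v=[-0.4740]
Step 52: x=[1.9118] v=[-0.3359]
Step 53: x=[1.9020] v=[-0.1967]
Step 54: x=[1.8992] v=[-0.0568]
Step 55: x=[1.9034] v=[0.0833]
First v>=0 after going negative at step 55, time=2.7500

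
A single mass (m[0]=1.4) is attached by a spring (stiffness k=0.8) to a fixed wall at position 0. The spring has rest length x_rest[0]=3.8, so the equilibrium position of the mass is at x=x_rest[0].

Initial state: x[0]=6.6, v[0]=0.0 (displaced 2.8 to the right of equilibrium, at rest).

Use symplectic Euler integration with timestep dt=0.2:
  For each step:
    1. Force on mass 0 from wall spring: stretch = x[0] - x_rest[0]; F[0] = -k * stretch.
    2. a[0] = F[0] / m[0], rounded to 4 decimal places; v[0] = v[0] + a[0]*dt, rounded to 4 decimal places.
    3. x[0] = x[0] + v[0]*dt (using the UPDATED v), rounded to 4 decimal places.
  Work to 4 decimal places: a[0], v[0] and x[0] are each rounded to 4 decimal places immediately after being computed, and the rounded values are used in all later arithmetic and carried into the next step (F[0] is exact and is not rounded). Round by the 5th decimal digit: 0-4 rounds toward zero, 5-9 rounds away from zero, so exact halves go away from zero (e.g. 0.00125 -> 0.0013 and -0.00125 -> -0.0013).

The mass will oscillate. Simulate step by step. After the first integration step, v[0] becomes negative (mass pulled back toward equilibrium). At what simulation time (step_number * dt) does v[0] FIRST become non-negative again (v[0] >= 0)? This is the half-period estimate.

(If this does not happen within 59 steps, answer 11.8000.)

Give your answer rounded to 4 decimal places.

Answer: 4.2000

Derivation:
Step 0: x=[6.6000] v=[0.0000]
Step 1: x=[6.5360] v=[-0.3200]
Step 2: x=[6.4095] v=[-0.6327]
Step 3: x=[6.2233] v=[-0.9309]
Step 4: x=[5.9817] v=[-1.2078]
Step 5: x=[5.6903] v=[-1.4571]
Step 6: x=[5.3557] v=[-1.6731]
Step 7: x=[4.9855] v=[-1.8509]
Step 8: x=[4.5882] v=[-1.9864]
Step 9: x=[4.1729] v=[-2.0765]
Step 10: x=[3.7491] v=[-2.1191]
Step 11: x=[3.3264] v=[-2.1133]
Step 12: x=[2.9146] v=[-2.0592]
Step 13: x=[2.5230] v=[-1.9580]
Step 14: x=[2.1606] v=[-1.8121]
Step 15: x=[1.8357] v=[-1.6247]
Step 16: x=[1.5557] v=[-1.4002]
Step 17: x=[1.3270] v=[-1.1437]
Step 18: x=[1.1548] v=[-0.8611]
Step 19: x=[1.0430] v=[-0.5588]
Step 20: x=[0.9943] v=[-0.2437]
Step 21: x=[1.0097] v=[0.0770]
First v>=0 after going negative at step 21, time=4.2000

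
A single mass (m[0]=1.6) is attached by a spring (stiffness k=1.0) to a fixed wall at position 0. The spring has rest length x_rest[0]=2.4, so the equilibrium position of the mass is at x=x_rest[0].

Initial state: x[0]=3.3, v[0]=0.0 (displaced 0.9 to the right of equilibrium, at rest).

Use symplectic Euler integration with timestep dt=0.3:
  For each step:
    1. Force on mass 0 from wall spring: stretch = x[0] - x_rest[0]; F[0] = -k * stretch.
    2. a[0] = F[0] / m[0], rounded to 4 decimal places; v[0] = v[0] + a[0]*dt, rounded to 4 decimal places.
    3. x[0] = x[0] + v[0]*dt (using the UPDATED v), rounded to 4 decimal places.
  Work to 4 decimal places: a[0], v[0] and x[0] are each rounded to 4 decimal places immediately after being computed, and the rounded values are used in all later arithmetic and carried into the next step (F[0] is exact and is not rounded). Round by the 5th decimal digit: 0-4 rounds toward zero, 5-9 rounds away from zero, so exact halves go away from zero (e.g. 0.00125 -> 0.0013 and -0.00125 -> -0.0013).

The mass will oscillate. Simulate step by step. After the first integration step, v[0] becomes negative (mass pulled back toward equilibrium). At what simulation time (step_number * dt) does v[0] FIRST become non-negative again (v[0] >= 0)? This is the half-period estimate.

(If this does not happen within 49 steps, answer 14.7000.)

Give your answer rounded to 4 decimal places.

Answer: 4.2000

Derivation:
Step 0: x=[3.3000] v=[0.0000]
Step 1: x=[3.2494] v=[-0.1688]
Step 2: x=[3.1510] v=[-0.3281]
Step 3: x=[3.0103] v=[-0.4689]
Step 4: x=[2.8353] v=[-0.5833]
Step 5: x=[2.6358] v=[-0.6649]
Step 6: x=[2.4231] v=[-0.7091]
Step 7: x=[2.2091] v=[-0.7134]
Step 8: x=[2.0058] v=[-0.6776]
Step 9: x=[1.8247] v=[-0.6037]
Step 10: x=[1.6760] v=[-0.4958]
Step 11: x=[1.5680] v=[-0.3601]
Step 12: x=[1.5068] v=[-0.2041]
Step 13: x=[1.4958] v=[-0.0366]
Step 14: x=[1.5357] v=[0.1329]
First v>=0 after going negative at step 14, time=4.2000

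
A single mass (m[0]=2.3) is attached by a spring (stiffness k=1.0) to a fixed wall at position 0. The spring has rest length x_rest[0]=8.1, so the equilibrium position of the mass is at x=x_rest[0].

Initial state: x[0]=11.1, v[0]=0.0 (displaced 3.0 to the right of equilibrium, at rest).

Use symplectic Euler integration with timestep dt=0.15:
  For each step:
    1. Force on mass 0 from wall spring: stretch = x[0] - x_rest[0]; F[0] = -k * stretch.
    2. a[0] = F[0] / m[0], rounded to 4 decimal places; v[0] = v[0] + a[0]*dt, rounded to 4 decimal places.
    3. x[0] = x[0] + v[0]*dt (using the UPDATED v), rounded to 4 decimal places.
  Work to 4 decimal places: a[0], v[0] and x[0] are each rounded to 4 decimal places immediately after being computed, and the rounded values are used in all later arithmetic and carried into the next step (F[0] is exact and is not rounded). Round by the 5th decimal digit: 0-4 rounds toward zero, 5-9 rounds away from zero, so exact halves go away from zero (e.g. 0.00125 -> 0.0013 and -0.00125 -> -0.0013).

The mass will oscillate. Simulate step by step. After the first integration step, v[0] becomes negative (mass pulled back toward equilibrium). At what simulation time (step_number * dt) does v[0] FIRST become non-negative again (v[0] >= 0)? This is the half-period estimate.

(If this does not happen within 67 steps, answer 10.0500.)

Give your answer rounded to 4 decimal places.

Answer: 4.8000

Derivation:
Step 0: x=[11.1000] v=[0.0000]
Step 1: x=[11.0707] v=[-0.1956]
Step 2: x=[11.0123] v=[-0.3893]
Step 3: x=[10.9254] v=[-0.5792]
Step 4: x=[10.8109] v=[-0.7635]
Step 5: x=[10.6699] v=[-0.9403]
Step 6: x=[10.5037] v=[-1.1079]
Step 7: x=[10.3140] v=[-1.2647]
Step 8: x=[10.1026] v=[-1.4091]
Step 9: x=[9.8716] v=[-1.5397]
Step 10: x=[9.6233] v=[-1.6552]
Step 11: x=[9.3601] v=[-1.7545]
Step 12: x=[9.0846] v=[-1.8367]
Step 13: x=[8.7995] v=[-1.9009]
Step 14: x=[8.5075] v=[-1.9465]
Step 15: x=[8.2115] v=[-1.9731]
Step 16: x=[7.9144] v=[-1.9804]
Step 17: x=[7.6192] v=[-1.9683]
Step 18: x=[7.3287] v=[-1.9370]
Step 19: x=[7.0457] v=[-1.8867]
Step 20: x=[6.7730] v=[-1.8179]
Step 21: x=[6.5133] v=[-1.7314]
Step 22: x=[6.2691] v=[-1.6279]
Step 23: x=[6.0428] v=[-1.5085]
Step 24: x=[5.8367] v=[-1.3743]
Step 25: x=[5.6527] v=[-1.2267]
Step 26: x=[5.4926] v=[-1.0671]
Step 27: x=[5.3581] v=[-0.8970]
Step 28: x=[5.2504] v=[-0.7182]
Step 29: x=[5.1705] v=[-0.5324]
Step 30: x=[5.1193] v=[-0.3413]
Step 31: x=[5.0973] v=[-0.1469]
Step 32: x=[5.1046] v=[0.0489]
First v>=0 after going negative at step 32, time=4.8000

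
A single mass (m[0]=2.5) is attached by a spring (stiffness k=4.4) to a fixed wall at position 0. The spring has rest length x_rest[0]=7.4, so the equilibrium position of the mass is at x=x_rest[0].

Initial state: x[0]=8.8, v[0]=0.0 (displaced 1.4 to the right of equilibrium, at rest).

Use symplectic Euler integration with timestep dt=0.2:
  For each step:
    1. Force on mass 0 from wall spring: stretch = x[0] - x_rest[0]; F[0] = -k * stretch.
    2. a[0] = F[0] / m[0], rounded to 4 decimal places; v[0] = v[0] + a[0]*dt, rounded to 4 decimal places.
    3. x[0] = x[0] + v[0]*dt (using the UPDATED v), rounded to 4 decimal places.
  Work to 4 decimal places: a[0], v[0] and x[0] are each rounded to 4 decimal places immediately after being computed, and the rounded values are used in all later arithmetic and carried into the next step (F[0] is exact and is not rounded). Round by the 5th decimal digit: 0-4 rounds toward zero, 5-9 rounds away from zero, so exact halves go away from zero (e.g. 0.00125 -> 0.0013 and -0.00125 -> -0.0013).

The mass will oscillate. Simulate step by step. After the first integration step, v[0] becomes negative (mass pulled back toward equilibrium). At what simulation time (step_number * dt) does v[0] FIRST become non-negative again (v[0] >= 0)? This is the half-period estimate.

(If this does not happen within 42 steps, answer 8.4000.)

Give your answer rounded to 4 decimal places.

Step 0: x=[8.8000] v=[0.0000]
Step 1: x=[8.7014] v=[-0.4928]
Step 2: x=[8.5112] v=[-0.9509]
Step 3: x=[8.2428] v=[-1.3420]
Step 4: x=[7.9151] v=[-1.6387]
Step 5: x=[7.5511] v=[-1.8200]
Step 6: x=[7.1765] v=[-1.8732]
Step 7: x=[6.8176] v=[-1.7945]
Step 8: x=[6.4997] v=[-1.5895]
Step 9: x=[6.2452] v=[-1.2726]
Step 10: x=[6.0720] v=[-0.8661]
Step 11: x=[5.9923] v=[-0.3986]
Step 12: x=[6.0117] v=[0.0969]
First v>=0 after going negative at step 12, time=2.4000

Answer: 2.4000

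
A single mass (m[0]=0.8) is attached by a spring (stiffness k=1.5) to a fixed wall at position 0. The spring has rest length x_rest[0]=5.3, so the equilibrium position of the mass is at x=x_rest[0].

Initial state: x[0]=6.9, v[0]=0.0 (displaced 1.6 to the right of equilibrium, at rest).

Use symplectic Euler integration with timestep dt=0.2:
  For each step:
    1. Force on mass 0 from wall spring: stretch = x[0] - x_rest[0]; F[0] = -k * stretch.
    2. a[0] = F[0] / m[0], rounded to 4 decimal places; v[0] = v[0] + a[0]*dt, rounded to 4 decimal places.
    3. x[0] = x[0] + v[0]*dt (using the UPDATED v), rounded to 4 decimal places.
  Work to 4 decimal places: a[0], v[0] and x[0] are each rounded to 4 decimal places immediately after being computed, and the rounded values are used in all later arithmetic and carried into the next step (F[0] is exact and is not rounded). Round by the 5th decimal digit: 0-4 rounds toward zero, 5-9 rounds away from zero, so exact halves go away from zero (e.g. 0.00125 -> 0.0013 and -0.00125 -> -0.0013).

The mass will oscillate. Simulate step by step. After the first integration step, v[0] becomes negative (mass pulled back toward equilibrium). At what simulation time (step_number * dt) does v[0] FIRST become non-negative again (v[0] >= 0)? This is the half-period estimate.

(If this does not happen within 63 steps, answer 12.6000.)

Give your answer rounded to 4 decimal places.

Answer: 2.4000

Derivation:
Step 0: x=[6.9000] v=[0.0000]
Step 1: x=[6.7800] v=[-0.6000]
Step 2: x=[6.5490] v=[-1.1550]
Step 3: x=[6.2243] v=[-1.6234]
Step 4: x=[5.8303] v=[-1.9700]
Step 5: x=[5.3965] v=[-2.1689]
Step 6: x=[4.9555] v=[-2.2051]
Step 7: x=[4.5403] v=[-2.0759]
Step 8: x=[4.1821] v=[-1.7910]
Step 9: x=[3.9077] v=[-1.3718]
Step 10: x=[3.7378] v=[-0.8497]
Step 11: x=[3.6850] v=[-0.2639]
Step 12: x=[3.7533] v=[0.3417]
First v>=0 after going negative at step 12, time=2.4000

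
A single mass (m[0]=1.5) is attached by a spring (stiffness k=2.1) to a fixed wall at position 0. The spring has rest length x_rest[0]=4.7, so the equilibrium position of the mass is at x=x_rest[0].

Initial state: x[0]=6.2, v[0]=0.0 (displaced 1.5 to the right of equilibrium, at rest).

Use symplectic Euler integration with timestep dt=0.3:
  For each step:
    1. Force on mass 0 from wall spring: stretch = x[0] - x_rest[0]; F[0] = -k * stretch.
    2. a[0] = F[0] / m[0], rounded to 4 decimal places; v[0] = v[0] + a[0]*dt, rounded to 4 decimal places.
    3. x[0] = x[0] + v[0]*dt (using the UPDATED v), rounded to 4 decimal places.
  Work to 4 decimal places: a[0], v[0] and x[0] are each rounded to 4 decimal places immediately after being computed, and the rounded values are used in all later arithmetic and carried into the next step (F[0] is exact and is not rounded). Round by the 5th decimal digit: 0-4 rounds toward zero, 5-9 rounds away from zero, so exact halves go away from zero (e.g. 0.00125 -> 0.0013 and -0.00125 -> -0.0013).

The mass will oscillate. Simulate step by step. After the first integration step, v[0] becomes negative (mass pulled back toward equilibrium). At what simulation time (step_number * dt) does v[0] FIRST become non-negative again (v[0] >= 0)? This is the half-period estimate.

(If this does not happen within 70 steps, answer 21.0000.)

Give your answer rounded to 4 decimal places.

Answer: 2.7000

Derivation:
Step 0: x=[6.2000] v=[0.0000]
Step 1: x=[6.0110] v=[-0.6300]
Step 2: x=[5.6568] v=[-1.1806]
Step 3: x=[5.1821] v=[-1.5825]
Step 4: x=[4.6466] v=[-1.7850]
Step 5: x=[4.1178] v=[-1.7626]
Step 6: x=[3.6624] v=[-1.5181]
Step 7: x=[3.3377] v=[-1.0823]
Step 8: x=[3.1847] v=[-0.5101]
Step 9: x=[3.2226] v=[0.1263]
First v>=0 after going negative at step 9, time=2.7000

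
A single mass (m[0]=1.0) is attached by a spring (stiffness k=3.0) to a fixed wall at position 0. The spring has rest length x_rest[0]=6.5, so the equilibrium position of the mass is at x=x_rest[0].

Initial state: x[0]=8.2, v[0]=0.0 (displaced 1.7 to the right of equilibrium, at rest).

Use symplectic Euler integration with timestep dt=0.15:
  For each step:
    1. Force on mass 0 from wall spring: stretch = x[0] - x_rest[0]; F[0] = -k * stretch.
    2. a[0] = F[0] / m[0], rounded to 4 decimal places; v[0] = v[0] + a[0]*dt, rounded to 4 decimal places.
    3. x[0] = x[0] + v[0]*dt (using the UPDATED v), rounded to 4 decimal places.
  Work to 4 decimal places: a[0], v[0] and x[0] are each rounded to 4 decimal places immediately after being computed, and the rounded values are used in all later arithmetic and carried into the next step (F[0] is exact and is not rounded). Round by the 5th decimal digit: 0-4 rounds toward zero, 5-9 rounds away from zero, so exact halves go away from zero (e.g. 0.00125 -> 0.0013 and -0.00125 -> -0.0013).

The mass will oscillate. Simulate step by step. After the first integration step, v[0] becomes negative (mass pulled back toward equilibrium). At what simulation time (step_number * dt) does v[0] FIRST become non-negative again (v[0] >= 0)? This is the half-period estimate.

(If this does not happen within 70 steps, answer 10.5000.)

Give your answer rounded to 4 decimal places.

Step 0: x=[8.2000] v=[0.0000]
Step 1: x=[8.0853] v=[-0.7650]
Step 2: x=[7.8635] v=[-1.4784]
Step 3: x=[7.5497] v=[-2.0920]
Step 4: x=[7.1650] v=[-2.5644]
Step 5: x=[6.7354] v=[-2.8637]
Step 6: x=[6.2900] v=[-2.9696]
Step 7: x=[5.8587] v=[-2.8751]
Step 8: x=[5.4707] v=[-2.5865]
Step 9: x=[5.1522] v=[-2.1233]
Step 10: x=[4.9247] v=[-1.5168]
Step 11: x=[4.8035] v=[-0.8079]
Step 12: x=[4.7968] v=[-0.0445]
Step 13: x=[4.9051] v=[0.7219]
First v>=0 after going negative at step 13, time=1.9500

Answer: 1.9500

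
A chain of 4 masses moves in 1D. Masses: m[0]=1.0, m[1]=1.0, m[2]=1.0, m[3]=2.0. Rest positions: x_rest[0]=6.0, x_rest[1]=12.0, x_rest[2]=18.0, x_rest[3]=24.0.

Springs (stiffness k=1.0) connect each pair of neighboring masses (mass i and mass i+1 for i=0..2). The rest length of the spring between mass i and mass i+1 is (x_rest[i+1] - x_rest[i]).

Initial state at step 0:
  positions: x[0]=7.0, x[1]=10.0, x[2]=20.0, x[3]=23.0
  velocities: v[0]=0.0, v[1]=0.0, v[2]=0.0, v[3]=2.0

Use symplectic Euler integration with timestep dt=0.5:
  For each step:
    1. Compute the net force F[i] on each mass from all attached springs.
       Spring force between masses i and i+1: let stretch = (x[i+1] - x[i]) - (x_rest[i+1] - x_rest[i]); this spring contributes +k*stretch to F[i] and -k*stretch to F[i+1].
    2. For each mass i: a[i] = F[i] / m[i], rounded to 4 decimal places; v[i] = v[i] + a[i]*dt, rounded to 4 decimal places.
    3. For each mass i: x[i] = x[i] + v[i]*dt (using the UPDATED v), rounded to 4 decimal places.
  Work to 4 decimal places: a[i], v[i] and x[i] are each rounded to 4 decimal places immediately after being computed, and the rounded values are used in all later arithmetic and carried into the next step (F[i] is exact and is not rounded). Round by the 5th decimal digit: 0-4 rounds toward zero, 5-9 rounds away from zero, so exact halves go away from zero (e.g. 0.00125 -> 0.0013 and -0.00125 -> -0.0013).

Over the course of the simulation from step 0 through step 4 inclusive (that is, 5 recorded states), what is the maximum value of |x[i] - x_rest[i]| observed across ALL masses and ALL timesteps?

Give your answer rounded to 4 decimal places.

Answer: 3.0653

Derivation:
Step 0: x=[7.0000 10.0000 20.0000 23.0000] v=[0.0000 0.0000 0.0000 2.0000]
Step 1: x=[6.2500 11.7500 18.2500 24.3750] v=[-1.5000 3.5000 -3.5000 2.7500]
Step 2: x=[5.3750 13.7500 16.4063 25.7344] v=[-1.7500 4.0000 -3.6875 2.7188]
Step 3: x=[5.0938 14.3204 16.2305 26.6778] v=[-0.5625 1.1407 -0.3516 1.8868]
Step 4: x=[5.6192 13.0616 18.1890 27.0653] v=[1.0508 -2.5176 3.9170 0.7750]
Max displacement = 3.0653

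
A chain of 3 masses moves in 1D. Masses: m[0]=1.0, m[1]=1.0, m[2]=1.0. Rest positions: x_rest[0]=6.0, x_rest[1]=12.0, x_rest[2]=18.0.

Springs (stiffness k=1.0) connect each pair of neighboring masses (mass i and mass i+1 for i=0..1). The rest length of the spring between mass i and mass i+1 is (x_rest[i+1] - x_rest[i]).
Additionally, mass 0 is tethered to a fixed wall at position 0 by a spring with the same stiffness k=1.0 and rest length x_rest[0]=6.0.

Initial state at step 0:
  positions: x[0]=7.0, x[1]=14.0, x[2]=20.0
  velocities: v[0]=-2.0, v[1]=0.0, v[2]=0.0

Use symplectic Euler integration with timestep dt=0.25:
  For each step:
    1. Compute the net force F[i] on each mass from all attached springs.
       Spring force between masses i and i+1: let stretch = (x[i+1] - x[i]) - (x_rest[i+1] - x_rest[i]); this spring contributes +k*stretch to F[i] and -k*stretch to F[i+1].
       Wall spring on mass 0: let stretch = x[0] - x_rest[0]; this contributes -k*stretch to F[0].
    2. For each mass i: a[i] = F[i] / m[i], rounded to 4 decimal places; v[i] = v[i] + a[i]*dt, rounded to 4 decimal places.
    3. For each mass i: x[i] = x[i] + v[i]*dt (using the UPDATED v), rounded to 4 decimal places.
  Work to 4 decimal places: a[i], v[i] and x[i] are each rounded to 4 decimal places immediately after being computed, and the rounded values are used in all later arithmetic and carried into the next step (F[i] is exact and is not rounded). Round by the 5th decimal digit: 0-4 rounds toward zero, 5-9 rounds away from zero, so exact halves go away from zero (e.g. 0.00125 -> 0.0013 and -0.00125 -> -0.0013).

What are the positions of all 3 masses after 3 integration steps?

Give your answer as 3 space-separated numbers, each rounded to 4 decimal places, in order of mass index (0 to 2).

Step 0: x=[7.0000 14.0000 20.0000] v=[-2.0000 0.0000 0.0000]
Step 1: x=[6.5000 13.9375 20.0000] v=[-2.0000 -0.2500 0.0000]
Step 2: x=[6.0586 13.7891 19.9961] v=[-1.7656 -0.5938 -0.0156]
Step 3: x=[5.7217 13.5454 19.9793] v=[-1.3476 -0.9747 -0.0674]

Answer: 5.7217 13.5454 19.9793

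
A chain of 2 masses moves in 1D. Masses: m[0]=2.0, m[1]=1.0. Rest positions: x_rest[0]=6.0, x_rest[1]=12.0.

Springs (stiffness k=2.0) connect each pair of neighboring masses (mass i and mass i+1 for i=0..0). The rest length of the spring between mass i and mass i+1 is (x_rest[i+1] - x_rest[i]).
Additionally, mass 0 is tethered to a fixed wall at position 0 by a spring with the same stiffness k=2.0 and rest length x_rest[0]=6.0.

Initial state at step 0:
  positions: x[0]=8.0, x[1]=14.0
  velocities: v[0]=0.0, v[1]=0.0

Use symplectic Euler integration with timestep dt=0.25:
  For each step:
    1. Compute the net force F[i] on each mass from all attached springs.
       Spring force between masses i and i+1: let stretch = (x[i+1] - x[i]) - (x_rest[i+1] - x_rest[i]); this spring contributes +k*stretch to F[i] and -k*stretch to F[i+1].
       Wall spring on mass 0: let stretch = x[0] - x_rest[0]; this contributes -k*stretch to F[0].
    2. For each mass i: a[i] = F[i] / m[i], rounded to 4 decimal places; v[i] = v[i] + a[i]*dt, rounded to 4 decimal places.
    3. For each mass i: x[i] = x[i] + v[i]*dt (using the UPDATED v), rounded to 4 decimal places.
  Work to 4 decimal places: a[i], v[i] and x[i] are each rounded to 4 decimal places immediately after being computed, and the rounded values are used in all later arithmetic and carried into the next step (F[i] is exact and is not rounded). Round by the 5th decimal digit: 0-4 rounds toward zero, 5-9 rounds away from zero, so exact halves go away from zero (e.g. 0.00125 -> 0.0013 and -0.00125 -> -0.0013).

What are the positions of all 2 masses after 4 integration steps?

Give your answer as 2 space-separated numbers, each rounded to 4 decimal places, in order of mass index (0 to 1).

Answer: 6.9645 13.7921

Derivation:
Step 0: x=[8.0000 14.0000] v=[0.0000 0.0000]
Step 1: x=[7.8750 14.0000] v=[-0.5000 0.0000]
Step 2: x=[7.6406 13.9844] v=[-0.9375 -0.0625]
Step 3: x=[7.3252 13.9258] v=[-1.2617 -0.2344]
Step 4: x=[6.9645 13.7921] v=[-1.4429 -0.5347]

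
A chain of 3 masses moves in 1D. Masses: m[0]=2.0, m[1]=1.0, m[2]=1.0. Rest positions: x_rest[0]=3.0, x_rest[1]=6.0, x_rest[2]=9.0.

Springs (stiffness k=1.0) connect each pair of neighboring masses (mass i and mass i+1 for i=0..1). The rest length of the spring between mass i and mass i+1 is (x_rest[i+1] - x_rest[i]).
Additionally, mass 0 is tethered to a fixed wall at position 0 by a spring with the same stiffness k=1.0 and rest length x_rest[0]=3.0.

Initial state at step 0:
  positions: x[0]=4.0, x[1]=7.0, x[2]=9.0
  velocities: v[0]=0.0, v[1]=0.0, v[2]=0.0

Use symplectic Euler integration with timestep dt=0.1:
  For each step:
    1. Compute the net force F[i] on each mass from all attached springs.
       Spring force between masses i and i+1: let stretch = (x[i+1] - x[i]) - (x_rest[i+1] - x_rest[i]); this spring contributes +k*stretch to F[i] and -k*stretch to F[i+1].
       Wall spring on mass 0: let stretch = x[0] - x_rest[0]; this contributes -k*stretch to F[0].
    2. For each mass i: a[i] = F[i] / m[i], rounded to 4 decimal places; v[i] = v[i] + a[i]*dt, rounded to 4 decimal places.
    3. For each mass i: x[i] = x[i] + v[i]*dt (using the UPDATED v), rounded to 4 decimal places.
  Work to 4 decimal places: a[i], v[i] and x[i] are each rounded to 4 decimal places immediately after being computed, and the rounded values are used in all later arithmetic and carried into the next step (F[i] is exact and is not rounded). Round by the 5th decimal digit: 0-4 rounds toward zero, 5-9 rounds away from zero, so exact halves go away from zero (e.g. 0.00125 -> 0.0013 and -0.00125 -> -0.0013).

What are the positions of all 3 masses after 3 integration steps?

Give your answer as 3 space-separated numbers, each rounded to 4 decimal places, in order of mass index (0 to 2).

Step 0: x=[4.0000 7.0000 9.0000] v=[0.0000 0.0000 0.0000]
Step 1: x=[3.9950 6.9900 9.0100] v=[-0.0500 -0.1000 0.1000]
Step 2: x=[3.9850 6.9703 9.0298] v=[-0.1000 -0.1975 0.1980]
Step 3: x=[3.9700 6.9413 9.0590] v=[-0.1500 -0.2901 0.2921]

Answer: 3.9700 6.9413 9.0590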